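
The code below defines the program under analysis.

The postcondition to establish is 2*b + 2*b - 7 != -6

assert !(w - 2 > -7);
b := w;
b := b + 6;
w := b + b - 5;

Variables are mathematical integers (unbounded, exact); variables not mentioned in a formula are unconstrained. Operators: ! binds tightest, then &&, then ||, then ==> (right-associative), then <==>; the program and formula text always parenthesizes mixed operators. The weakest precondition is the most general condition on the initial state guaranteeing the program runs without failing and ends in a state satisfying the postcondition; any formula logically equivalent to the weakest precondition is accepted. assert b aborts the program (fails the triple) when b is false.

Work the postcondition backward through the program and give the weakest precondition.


Working backward. After the program, the postcondition 2*b + 2*b - 7 != -6 must hold; in canonical form it is 4*b != 1.
Before w := b + b - 5: 4*b != 1
Before b := b + 6: 4*b != -23
Before b := w: 4*w != -23
Before assert !(w - 2 > -7): (!(w > -5)) && 4*w != -23
Answer: WP = (!(w > -5)) && 4*w != -23


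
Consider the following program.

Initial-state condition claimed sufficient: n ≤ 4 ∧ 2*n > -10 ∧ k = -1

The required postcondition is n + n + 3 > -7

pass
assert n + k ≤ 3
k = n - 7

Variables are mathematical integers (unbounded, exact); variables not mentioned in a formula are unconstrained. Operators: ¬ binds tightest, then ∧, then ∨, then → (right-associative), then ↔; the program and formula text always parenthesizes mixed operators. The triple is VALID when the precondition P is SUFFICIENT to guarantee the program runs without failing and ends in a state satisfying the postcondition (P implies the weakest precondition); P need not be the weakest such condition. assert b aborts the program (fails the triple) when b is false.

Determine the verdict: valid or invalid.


Working backward. After the program, the postcondition n + n + 3 > -7 must hold; in canonical form it is 2*n > -10.
Before k := n - 7: 2*n > -10
Before assert n + k ≤ 3: k + n ≤ 3 ∧ 2*n > -10
Before skip: k + n ≤ 3 ∧ 2*n > -10
The weakest precondition is k + n ≤ 3 ∧ 2*n > -10.
Check whether n ≤ 4 ∧ 2*n > -10 ∧ k = -1 implies it.
Every state satisfying the precondition satisfies the weakest precondition: the implication holds.
Answer: valid


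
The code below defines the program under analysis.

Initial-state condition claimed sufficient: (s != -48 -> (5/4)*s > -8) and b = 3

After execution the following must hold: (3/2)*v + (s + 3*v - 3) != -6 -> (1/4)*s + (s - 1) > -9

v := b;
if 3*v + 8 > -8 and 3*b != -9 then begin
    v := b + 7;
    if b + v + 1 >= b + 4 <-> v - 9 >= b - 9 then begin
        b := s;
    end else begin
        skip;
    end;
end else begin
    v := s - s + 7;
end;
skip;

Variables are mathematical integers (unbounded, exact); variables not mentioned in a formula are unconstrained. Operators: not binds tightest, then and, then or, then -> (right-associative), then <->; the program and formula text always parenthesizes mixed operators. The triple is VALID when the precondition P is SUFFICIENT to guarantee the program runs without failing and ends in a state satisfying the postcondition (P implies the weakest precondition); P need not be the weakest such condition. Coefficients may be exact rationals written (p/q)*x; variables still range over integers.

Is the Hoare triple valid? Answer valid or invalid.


Working backward. After the program, the postcondition (3/2)*v + (s + 3*v - 3) != -6 -> (1/4)*s + (s - 1) > -9 must hold; in canonical form it is s + (9/2)*v != -3 -> (5/4)*s > -8.
Before skip: s + (9/2)*v != -3 -> (5/4)*s > -8
Then branch requires (b >= -4 -> ((9/2)*b + s != -69/2 -> (5/4)*s > -8)) and ((not (b >= -4)) -> ((9/2)*b + s != -69/2 -> (5/4)*s > -8)); else branch requires s != -69/2 -> (5/4)*s > -8.
Before the if: ((3*v > -16 and 3*b != -9) -> ((b >= -4 -> ((9/2)*b + s != -69/2 -> (5/4)*s > -8)) and ((not (b >= -4)) -> ((9/2)*b + s != -69/2 -> (5/4)*s > -8)))) and ((not (3*v > -16 and 3*b != -9)) -> (s != -69/2 -> (5/4)*s > -8))
Before v := b: ((3*b > -16 and 3*b != -9) -> ((b >= -4 -> ((9/2)*b + s != -69/2 -> (5/4)*s > -8)) and ((not (b >= -4)) -> ((9/2)*b + s != -69/2 -> (5/4)*s > -8)))) and ((not (3*b > -16 and 3*b != -9)) -> (s != -69/2 -> (5/4)*s > -8))
The weakest precondition is ((3*b > -16 and 3*b != -9) -> ((b >= -4 -> ((9/2)*b + s != -69/2 -> (5/4)*s > -8)) and ((not (b >= -4)) -> ((9/2)*b + s != -69/2 -> (5/4)*s > -8)))) and ((not (3*b > -16 and 3*b != -9)) -> (s != -69/2 -> (5/4)*s > -8)).
Check whether (s != -48 -> (5/4)*s > -8) and b = 3 implies it.
Every state satisfying the precondition satisfies the weakest precondition: the implication holds.
Answer: valid


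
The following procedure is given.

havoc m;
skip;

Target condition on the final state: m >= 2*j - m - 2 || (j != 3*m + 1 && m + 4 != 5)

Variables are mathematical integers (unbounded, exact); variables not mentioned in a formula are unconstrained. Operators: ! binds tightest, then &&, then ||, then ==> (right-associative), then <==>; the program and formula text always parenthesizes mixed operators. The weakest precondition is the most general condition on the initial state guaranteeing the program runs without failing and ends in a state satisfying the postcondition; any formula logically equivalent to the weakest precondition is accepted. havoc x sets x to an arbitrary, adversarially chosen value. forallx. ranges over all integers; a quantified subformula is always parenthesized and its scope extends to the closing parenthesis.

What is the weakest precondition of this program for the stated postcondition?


Working backward. After the program, the postcondition m >= 2*j - m - 2 || (j != 3*m + 1 && m + 4 != 5) must hold; in canonical form it is 2*m >= 2*j - 2 || (j != 3*m + 1 && m != 1).
Before skip: 2*m >= 2*j - 2 || (j != 3*m + 1 && m != 1)
Before havoc m: forall m_1. (2*m_1 >= 2*j - 2 || (j != 3*m_1 + 1 && m_1 != 1))
Answer: WP = forall m_1. (2*m_1 >= 2*j - 2 || (j != 3*m_1 + 1 && m_1 != 1))


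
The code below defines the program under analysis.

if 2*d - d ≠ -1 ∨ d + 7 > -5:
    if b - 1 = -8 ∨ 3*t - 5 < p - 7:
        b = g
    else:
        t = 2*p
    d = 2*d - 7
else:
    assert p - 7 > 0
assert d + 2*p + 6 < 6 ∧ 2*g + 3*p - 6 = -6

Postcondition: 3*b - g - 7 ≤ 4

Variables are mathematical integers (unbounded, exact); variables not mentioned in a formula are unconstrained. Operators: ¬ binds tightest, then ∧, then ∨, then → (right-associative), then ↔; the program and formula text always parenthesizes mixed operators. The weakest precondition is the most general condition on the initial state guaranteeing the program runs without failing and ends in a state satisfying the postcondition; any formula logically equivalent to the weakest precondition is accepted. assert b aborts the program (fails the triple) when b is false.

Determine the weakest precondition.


Working backward. After the program, the postcondition 3*b - g - 7 ≤ 4 must hold; in canonical form it is 3*b ≤ g + 11.
Before assert d + 2*p + 6 < 6 ∧ 2*g + 3*p - 6 = -6: d + 2*p < 0 ∧ 2*g + 3*p = 0 ∧ 3*b ≤ g + 11
Then branch requires ((b = -7 ∨ 3*t < p - 2) → (2*d + 2*p < 7 ∧ 2*g + 3*p = 0 ∧ 2*g ≤ 11)) ∧ ((¬(b = -7 ∨ 3*t < p - 2)) → (2*d + 2*p < 7 ∧ 2*g + 3*p = 0 ∧ 3*b ≤ g + 11)); else branch requires p > 7 ∧ d + 2*p < 0 ∧ 2*g + 3*p = 0 ∧ 3*b ≤ g + 11.
Before the if: ((d ≠ -1 ∨ d > -12) → (((b = -7 ∨ 3*t < p - 2) → (2*d + 2*p < 7 ∧ 2*g + 3*p = 0 ∧ 2*g ≤ 11)) ∧ ((¬(b = -7 ∨ 3*t < p - 2)) → (2*d + 2*p < 7 ∧ 2*g + 3*p = 0 ∧ 3*b ≤ g + 11)))) ∧ ((¬(d ≠ -1 ∨ d > -12)) → (p > 7 ∧ d + 2*p < 0 ∧ 2*g + 3*p = 0 ∧ 3*b ≤ g + 11))
Answer: WP = ((d ≠ -1 ∨ d > -12) → (((b = -7 ∨ 3*t < p - 2) → (2*d + 2*p < 7 ∧ 2*g + 3*p = 0 ∧ 2*g ≤ 11)) ∧ ((¬(b = -7 ∨ 3*t < p - 2)) → (2*d + 2*p < 7 ∧ 2*g + 3*p = 0 ∧ 3*b ≤ g + 11)))) ∧ ((¬(d ≠ -1 ∨ d > -12)) → (p > 7 ∧ d + 2*p < 0 ∧ 2*g + 3*p = 0 ∧ 3*b ≤ g + 11))


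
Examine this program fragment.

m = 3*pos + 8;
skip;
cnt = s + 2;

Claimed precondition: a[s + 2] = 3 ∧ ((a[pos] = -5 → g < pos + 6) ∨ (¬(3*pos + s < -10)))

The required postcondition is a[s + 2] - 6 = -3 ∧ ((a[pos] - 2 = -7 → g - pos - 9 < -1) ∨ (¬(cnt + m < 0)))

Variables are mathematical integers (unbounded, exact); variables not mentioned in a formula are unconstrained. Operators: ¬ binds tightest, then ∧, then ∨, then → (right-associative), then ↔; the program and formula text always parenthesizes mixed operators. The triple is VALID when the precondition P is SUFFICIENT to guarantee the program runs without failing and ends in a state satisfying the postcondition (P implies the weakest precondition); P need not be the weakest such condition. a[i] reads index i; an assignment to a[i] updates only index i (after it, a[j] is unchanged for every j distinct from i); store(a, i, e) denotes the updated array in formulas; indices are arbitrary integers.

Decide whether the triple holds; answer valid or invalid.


Working backward. After the program, the postcondition a[s + 2] - 6 = -3 ∧ ((a[pos] - 2 = -7 → g - pos - 9 < -1) ∨ (¬(cnt + m < 0))) must hold; in canonical form it is a[s + 2] = 3 ∧ ((a[pos] = -5 → g < pos + 8) ∨ (¬(cnt + m < 0))).
Before cnt := s + 2: a[s + 2] = 3 ∧ ((a[pos] = -5 → g < pos + 8) ∨ (¬(m + s < -2)))
Before skip: a[s + 2] = 3 ∧ ((a[pos] = -5 → g < pos + 8) ∨ (¬(m + s < -2)))
Before m := 3*pos + 8: a[s + 2] = 3 ∧ ((a[pos] = -5 → g < pos + 8) ∨ (¬(3*pos + s < -10)))
The weakest precondition is a[s + 2] = 3 ∧ ((a[pos] = -5 → g < pos + 8) ∨ (¬(3*pos + s < -10))).
Check whether a[s + 2] = 3 ∧ ((a[pos] = -5 → g < pos + 6) ∨ (¬(3*pos + s < -10))) implies it.
Every state satisfying the precondition satisfies the weakest precondition: the implication holds.
Answer: valid


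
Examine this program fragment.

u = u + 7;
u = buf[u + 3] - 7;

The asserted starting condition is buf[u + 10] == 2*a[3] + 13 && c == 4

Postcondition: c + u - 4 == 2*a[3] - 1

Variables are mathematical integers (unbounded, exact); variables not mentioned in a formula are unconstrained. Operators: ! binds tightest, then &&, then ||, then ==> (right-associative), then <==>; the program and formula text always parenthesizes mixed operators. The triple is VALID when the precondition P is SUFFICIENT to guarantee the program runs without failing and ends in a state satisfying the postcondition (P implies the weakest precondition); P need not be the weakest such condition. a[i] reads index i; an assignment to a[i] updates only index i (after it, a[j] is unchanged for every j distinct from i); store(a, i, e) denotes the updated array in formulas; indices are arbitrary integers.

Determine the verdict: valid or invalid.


Working backward. After the program, the postcondition c + u - 4 == 2*a[3] - 1 must hold; in canonical form it is c + u == 2*a[3] + 3.
Before u := buf[u + 3] - 7: buf[u + 3] + c == 2*a[3] + 10
Before u := u + 7: buf[u + 10] + c == 2*a[3] + 10
The weakest precondition is buf[u + 10] + c == 2*a[3] + 10.
Check whether buf[u + 10] == 2*a[3] + 13 && c == 4 implies it.
Countermodel: at the initial state a = {[0] = 0, [3] = 0, elsewhere 0}, buf = {[0] = 13, [3] = 13, elsewhere 13}, c = 4, u = -10, the precondition holds but the weakest precondition fails.
Answer: invalid


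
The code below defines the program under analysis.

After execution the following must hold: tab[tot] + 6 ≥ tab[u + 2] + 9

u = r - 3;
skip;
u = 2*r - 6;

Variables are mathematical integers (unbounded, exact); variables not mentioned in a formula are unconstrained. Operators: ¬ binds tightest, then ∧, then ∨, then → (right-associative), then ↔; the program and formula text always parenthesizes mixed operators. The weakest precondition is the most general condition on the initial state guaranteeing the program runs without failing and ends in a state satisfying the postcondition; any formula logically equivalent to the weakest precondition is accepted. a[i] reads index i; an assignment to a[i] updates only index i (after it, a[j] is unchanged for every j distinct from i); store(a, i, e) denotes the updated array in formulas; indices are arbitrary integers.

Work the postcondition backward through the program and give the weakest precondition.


Working backward. After the program, the postcondition tab[tot] + 6 ≥ tab[u + 2] + 9 must hold; in canonical form it is tab[tot] ≥ tab[u + 2] + 3.
Before u := 2*r - 6: tab[tot] ≥ tab[2*r - 4] + 3
Before skip: tab[tot] ≥ tab[2*r - 4] + 3
Before u := r - 3: tab[tot] ≥ tab[2*r - 4] + 3
Answer: WP = tab[tot] ≥ tab[2*r - 4] + 3


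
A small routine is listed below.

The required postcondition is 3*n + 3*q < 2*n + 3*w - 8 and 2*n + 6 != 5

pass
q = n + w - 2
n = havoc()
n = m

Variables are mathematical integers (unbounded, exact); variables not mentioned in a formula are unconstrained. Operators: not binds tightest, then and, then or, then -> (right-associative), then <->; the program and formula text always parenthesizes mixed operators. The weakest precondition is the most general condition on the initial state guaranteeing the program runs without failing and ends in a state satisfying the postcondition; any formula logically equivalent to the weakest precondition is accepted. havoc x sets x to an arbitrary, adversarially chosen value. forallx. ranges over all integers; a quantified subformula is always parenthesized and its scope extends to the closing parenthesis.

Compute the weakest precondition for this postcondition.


Working backward. After the program, the postcondition 3*n + 3*q < 2*n + 3*w - 8 and 2*n + 6 != 5 must hold; in canonical form it is n + 3*q < 3*w - 8 and 2*n != -1.
Before n := m: m + 3*q < 3*w - 8 and 2*m != -1
Before havoc n: m + 3*q < 3*w - 8 and 2*m != -1
Before q := n + w - 2: m + 3*n < -2 and 2*m != -1
Before skip: m + 3*n < -2 and 2*m != -1
Answer: WP = m + 3*n < -2 and 2*m != -1


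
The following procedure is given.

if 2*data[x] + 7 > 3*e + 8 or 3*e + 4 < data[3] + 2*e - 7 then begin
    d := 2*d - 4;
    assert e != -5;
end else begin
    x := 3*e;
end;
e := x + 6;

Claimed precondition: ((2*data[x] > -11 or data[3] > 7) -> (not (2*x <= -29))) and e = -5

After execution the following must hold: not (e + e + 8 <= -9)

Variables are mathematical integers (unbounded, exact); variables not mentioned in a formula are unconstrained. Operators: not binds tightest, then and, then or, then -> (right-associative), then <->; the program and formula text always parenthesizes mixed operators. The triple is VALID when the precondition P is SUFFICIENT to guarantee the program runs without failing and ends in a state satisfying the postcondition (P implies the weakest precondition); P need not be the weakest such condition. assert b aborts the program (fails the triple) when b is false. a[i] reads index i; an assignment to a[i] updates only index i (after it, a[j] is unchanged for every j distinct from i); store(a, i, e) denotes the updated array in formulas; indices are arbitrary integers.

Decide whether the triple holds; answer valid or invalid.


Working backward. After the program, the postcondition not (e + e + 8 <= -9) must hold; in canonical form it is not (2*e <= -17).
Before e := x + 6: not (2*x <= -29)
Then branch requires e != -5 and (not (2*x <= -29)); else branch requires not (6*e <= -29).
Before the if: ((2*data[x] > 3*e + 1 or e < data[3] - 11) -> (e != -5 and (not (2*x <= -29)))) and ((not (2*data[x] > 3*e + 1 or e < data[3] - 11)) -> (not (6*e <= -29)))
The weakest precondition is ((2*data[x] > 3*e + 1 or e < data[3] - 11) -> (e != -5 and (not (2*x <= -29)))) and ((not (2*data[x] > 3*e + 1 or e < data[3] - 11)) -> (not (6*e <= -29))).
Check whether ((2*data[x] > -11 or data[3] > 7) -> (not (2*x <= -29))) and e = -5 implies it.
Countermodel: at the initial state data = {[0] = 0, [3] = 0, elsewhere 0}, e = -5, x = 0, the precondition holds but the weakest precondition fails.
Answer: invalid


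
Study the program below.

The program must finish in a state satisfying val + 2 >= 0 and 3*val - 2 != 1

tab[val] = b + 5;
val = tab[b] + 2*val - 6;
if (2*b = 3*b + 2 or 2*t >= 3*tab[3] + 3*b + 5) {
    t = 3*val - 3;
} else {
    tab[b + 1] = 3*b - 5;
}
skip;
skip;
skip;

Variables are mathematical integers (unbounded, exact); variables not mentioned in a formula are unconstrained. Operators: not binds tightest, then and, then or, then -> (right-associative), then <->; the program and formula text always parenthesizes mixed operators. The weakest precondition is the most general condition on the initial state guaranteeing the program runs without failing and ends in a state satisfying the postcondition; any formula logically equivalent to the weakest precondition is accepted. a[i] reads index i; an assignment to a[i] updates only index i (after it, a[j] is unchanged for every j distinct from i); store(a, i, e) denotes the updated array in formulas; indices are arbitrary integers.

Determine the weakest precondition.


Working backward. After the program, the postcondition val + 2 >= 0 and 3*val - 2 != 1 must hold; in canonical form it is val >= -2 and 3*val != 3.
Before skip: val >= -2 and 3*val != 3
Before skip: val >= -2 and 3*val != 3
Before skip: val >= -2 and 3*val != 3
Then branch requires val >= -2 and 3*val != 3; else branch requires val >= -2 and 3*val != 3.
Before the if: ((b = -2 or 2*t >= 3*tab[3] + 3*b + 5) -> (val >= -2 and 3*val != 3)) and ((not (b = -2 or 2*t >= 3*tab[3] + 3*b + 5)) -> (val >= -2 and 3*val != 3))
Before val := tab[b] + 2*val - 6: ((b = -2 or 2*t >= 3*tab[3] + 3*b + 5) -> (tab[b] + 2*val >= 4 and 3*tab[b] + 6*val != 21)) and ((not (b = -2 or 2*t >= 3*tab[3] + 3*b + 5)) -> (tab[b] + 2*val >= 4 and 3*tab[b] + 6*val != 21))
Before tab[val] := b + 5: ((b = -2 or 2*t >= 3*store(tab, val, b + 5)[3] + 3*b + 5) -> (store(tab, val, b + 5)[b] + 2*val >= 4 and 3*store(tab, val, b + 5)[b] + 6*val != 21)) and ((not (b = -2 or 2*t >= 3*store(tab, val, b + 5)[3] + 3*b + 5)) -> (store(tab, val, b + 5)[b] + 2*val >= 4 and 3*store(tab, val, b + 5)[b] + 6*val != 21))
Answer: WP = ((b = -2 or 2*t >= 3*store(tab, val, b + 5)[3] + 3*b + 5) -> (store(tab, val, b + 5)[b] + 2*val >= 4 and 3*store(tab, val, b + 5)[b] + 6*val != 21)) and ((not (b = -2 or 2*t >= 3*store(tab, val, b + 5)[3] + 3*b + 5)) -> (store(tab, val, b + 5)[b] + 2*val >= 4 and 3*store(tab, val, b + 5)[b] + 6*val != 21))


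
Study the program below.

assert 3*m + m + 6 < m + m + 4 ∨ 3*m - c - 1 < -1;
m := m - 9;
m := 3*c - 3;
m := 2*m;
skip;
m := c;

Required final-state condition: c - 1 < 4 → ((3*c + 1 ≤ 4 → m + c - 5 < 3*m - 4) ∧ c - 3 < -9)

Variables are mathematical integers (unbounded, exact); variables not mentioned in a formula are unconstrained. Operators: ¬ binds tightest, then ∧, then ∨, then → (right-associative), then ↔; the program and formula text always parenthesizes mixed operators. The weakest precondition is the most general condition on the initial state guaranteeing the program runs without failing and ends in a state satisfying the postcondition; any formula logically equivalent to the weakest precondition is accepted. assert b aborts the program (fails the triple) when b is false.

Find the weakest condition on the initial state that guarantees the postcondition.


Working backward. After the program, the postcondition c - 1 < 4 → ((3*c + 1 ≤ 4 → m + c - 5 < 3*m - 4) ∧ c - 3 < -9) must hold; in canonical form it is c < 5 → ((3*c ≤ 3 → c < 2*m + 1) ∧ c < -6).
Before m := c: c < 5 → ((3*c ≤ 3 → c > -1) ∧ c < -6)
Before skip: c < 5 → ((3*c ≤ 3 → c > -1) ∧ c < -6)
Before m := 2*m: c < 5 → ((3*c ≤ 3 → c > -1) ∧ c < -6)
Before m := 3*c - 3: c < 5 → ((3*c ≤ 3 → c > -1) ∧ c < -6)
Before m := m - 9: c < 5 → ((3*c ≤ 3 → c > -1) ∧ c < -6)
Before assert 3*m + m + 6 < m + m + 4 ∨ 3*m - c - 1 < -1: (2*m < -2 ∨ 3*m < c) ∧ (c < 5 → ((3*c ≤ 3 → c > -1) ∧ c < -6))
Answer: WP = (2*m < -2 ∨ 3*m < c) ∧ (c < 5 → ((3*c ≤ 3 → c > -1) ∧ c < -6))


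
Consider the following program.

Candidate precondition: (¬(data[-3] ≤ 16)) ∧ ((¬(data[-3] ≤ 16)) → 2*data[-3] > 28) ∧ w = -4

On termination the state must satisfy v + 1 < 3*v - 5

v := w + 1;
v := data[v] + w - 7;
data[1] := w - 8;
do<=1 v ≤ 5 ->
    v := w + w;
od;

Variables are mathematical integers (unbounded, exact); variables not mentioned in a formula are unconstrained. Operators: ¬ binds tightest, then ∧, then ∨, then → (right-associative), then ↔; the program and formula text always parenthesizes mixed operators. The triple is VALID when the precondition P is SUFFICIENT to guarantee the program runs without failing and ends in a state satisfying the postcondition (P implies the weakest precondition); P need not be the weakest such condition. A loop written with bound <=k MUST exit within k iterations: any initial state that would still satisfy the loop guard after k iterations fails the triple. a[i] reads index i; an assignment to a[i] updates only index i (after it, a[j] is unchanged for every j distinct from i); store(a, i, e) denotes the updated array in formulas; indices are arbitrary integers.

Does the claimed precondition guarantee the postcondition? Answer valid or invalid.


Working backward. After the program, the postcondition v + 1 < 3*v - 5 must hold; in canonical form it is 2*v > 6.
Before the loop (bound <=1), unroll the exhaustion recursion (WP_0 = exit-now case; WP_j = one more guarded iteration, up to j = 1):
  WP_0: (¬(v ≤ 5)) ∧ 2*v > 6
  WP_1: (v ≤ 5 → ((¬(2*w ≤ 5)) ∧ 4*w > 6)) ∧ ((¬(v ≤ 5)) → 2*v > 6)
So before the loop: (v ≤ 5 → ((¬(2*w ≤ 5)) ∧ 4*w > 6)) ∧ ((¬(v ≤ 5)) → 2*v > 6)
Before data[1] := w - 8: (v ≤ 5 → ((¬(2*w ≤ 5)) ∧ 4*w > 6)) ∧ ((¬(v ≤ 5)) → 2*v > 6)
Before v := data[v] + w - 7: (data[v] + w ≤ 12 → ((¬(2*w ≤ 5)) ∧ 4*w > 6)) ∧ ((¬(data[v] + w ≤ 12)) → 2*data[v] + 2*w > 20)
Before v := w + 1: (data[w + 1] + w ≤ 12 → ((¬(2*w ≤ 5)) ∧ 4*w > 6)) ∧ ((¬(data[w + 1] + w ≤ 12)) → 2*data[w + 1] + 2*w > 20)
The weakest precondition is (data[w + 1] + w ≤ 12 → ((¬(2*w ≤ 5)) ∧ 4*w > 6)) ∧ ((¬(data[w + 1] + w ≤ 12)) → 2*data[w + 1] + 2*w > 20).
Check whether (¬(data[-3] ≤ 16)) ∧ ((¬(data[-3] ≤ 16)) → 2*data[-3] > 28) ∧ w = -4 implies it.
Every state satisfying the precondition satisfies the weakest precondition: the implication holds.
Answer: valid


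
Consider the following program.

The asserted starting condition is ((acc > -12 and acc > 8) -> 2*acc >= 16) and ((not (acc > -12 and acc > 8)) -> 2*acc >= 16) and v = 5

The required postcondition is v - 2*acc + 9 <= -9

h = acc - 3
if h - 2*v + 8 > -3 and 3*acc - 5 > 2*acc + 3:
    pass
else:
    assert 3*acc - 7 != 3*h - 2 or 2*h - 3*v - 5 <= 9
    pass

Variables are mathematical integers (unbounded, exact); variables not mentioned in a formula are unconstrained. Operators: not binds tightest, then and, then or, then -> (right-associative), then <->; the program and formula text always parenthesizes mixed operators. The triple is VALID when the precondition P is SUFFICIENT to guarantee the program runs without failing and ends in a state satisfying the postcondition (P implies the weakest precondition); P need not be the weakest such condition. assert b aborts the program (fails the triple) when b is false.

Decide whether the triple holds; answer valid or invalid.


Working backward. After the program, the postcondition v - 2*acc + 9 <= -9 must hold; in canonical form it is v <= 2*acc - 18.
Then branch requires v <= 2*acc - 18; else branch requires (3*acc != 3*h + 5 or 2*h <= 3*v + 14) and v <= 2*acc - 18.
Before the if: ((h > 2*v - 11 and acc > 8) -> v <= 2*acc - 18) and ((not (h > 2*v - 11 and acc > 8)) -> ((3*acc != 3*h + 5 or 2*h <= 3*v + 14) and v <= 2*acc - 18))
Before h := acc - 3: ((acc > 2*v - 8 and acc > 8) -> v <= 2*acc - 18) and ((not (acc > 2*v - 8 and acc > 8)) -> v <= 2*acc - 18)
The weakest precondition is ((acc > 2*v - 8 and acc > 8) -> v <= 2*acc - 18) and ((not (acc > 2*v - 8 and acc > 8)) -> v <= 2*acc - 18).
Check whether ((acc > -12 and acc > 8) -> 2*acc >= 16) and ((not (acc > -12 and acc > 8)) -> 2*acc >= 16) and v = 5 implies it.
Countermodel: at the initial state acc = 9, v = 5, the precondition holds but the weakest precondition fails.
Answer: invalid


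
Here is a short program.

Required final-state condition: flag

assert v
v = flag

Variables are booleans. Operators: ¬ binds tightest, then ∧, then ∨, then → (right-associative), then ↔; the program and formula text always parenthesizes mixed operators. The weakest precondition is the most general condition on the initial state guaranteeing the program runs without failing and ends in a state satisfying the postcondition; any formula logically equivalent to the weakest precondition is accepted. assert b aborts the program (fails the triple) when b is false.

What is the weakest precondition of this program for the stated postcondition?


Working backward. After the program, flag must hold.
Before v := flag: flag
Before assert v: v ∧ flag
Answer: WP = v ∧ flag


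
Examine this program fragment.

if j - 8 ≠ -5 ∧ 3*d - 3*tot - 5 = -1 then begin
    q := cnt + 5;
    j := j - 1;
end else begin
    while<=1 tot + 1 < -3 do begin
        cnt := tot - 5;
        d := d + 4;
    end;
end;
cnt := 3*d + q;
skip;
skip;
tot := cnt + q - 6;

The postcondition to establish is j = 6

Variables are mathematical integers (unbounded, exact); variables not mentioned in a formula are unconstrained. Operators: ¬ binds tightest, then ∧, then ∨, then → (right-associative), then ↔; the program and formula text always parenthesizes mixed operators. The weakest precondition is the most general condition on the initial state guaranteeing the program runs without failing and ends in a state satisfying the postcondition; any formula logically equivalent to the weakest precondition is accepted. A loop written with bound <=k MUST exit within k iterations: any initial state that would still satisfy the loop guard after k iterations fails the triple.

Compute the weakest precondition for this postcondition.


Working backward. After the program, j = 6 must hold.
Before tot := cnt + q - 6: j = 6
Before skip: j = 6
Before skip: j = 6
Before cnt := 3*d + q: j = 6
Then branch requires j = 7; else branch requires (tot < -4 → ((¬(tot < -4)) ∧ j = 6)) ∧ ((¬(tot < -4)) → j = 6).
Before the if: ((j ≠ 3 ∧ 3*d = 3*tot + 4) → j = 7) ∧ ((¬(j ≠ 3 ∧ 3*d = 3*tot + 4)) → ((tot < -4 → ((¬(tot < -4)) ∧ j = 6)) ∧ ((¬(tot < -4)) → j = 6)))
Answer: WP = ((j ≠ 3 ∧ 3*d = 3*tot + 4) → j = 7) ∧ ((¬(j ≠ 3 ∧ 3*d = 3*tot + 4)) → ((tot < -4 → ((¬(tot < -4)) ∧ j = 6)) ∧ ((¬(tot < -4)) → j = 6)))


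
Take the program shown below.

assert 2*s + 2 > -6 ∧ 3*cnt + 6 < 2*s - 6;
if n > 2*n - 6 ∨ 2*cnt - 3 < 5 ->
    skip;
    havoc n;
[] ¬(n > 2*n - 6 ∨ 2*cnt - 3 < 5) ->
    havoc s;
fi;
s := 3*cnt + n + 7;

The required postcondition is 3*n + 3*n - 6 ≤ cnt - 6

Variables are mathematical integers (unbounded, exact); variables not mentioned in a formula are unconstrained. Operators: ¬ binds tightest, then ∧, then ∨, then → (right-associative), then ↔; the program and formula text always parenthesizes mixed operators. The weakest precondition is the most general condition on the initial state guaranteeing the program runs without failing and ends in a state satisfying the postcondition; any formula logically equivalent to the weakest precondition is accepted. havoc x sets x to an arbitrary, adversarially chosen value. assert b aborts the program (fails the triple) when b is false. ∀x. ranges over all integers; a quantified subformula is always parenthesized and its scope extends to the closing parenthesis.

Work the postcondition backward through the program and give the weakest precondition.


Working backward. After the program, the postcondition 3*n + 3*n - 6 ≤ cnt - 6 must hold; in canonical form it is 6*n ≤ cnt.
Before s := 3*cnt + n + 7: 6*n ≤ cnt
Then branch requires ∀n_1. 6*n_1 ≤ cnt; else branch requires 6*n ≤ cnt.
Before the if: ((n < 6 ∨ 2*cnt < 8) → (∀n_1. 6*n_1 ≤ cnt)) ∧ ((¬(n < 6 ∨ 2*cnt < 8)) → 6*n ≤ cnt)
Before assert 2*s + 2 > -6 ∧ 3*cnt + 6 < 2*s - 6: 2*s > -8 ∧ 3*cnt < 2*s - 12 ∧ ((n < 6 ∨ 2*cnt < 8) → (∀n_1. 6*n_1 ≤ cnt)) ∧ ((¬(n < 6 ∨ 2*cnt < 8)) → 6*n ≤ cnt)
Answer: WP = 2*s > -8 ∧ 3*cnt < 2*s - 12 ∧ ((n < 6 ∨ 2*cnt < 8) → (∀n_1. 6*n_1 ≤ cnt)) ∧ ((¬(n < 6 ∨ 2*cnt < 8)) → 6*n ≤ cnt)


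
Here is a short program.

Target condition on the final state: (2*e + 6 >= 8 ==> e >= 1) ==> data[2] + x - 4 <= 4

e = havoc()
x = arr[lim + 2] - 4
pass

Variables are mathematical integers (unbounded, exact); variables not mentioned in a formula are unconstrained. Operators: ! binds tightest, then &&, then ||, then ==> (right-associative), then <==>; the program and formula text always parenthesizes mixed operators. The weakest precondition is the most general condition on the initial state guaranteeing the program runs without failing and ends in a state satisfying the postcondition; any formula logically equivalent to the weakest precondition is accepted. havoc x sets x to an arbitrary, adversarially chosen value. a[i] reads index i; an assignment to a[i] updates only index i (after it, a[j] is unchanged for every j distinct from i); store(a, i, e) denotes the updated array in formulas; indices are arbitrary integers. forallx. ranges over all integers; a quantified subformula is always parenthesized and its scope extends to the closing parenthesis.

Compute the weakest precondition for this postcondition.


Working backward. After the program, the postcondition (2*e + 6 >= 8 ==> e >= 1) ==> data[2] + x - 4 <= 4 must hold; in canonical form it is (2*e >= 2 ==> e >= 1) ==> data[2] + x <= 8.
Before skip: (2*e >= 2 ==> e >= 1) ==> data[2] + x <= 8
Before x := arr[lim + 2] - 4: (2*e >= 2 ==> e >= 1) ==> arr[lim + 2] + data[2] <= 12
Before havoc e: forall e_1. ((2*e_1 >= 2 ==> e_1 >= 1) ==> arr[lim + 2] + data[2] <= 12)
Answer: WP = forall e_1. ((2*e_1 >= 2 ==> e_1 >= 1) ==> arr[lim + 2] + data[2] <= 12)


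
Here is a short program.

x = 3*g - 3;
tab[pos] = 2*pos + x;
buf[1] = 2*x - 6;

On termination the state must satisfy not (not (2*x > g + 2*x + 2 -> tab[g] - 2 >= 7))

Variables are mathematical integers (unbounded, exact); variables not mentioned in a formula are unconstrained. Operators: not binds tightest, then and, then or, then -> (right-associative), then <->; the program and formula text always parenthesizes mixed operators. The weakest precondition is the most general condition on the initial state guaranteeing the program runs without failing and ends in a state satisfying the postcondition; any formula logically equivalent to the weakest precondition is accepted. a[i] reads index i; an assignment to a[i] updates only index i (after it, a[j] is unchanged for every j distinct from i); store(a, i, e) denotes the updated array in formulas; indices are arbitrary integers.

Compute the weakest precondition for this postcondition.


Working backward. After the program, the postcondition not (not (2*x > g + 2*x + 2 -> tab[g] - 2 >= 7)) must hold; in canonical form it is g < -2 -> tab[g] >= 9.
Before buf[1] := 2*x - 6: g < -2 -> tab[g] >= 9
Before tab[pos] := 2*pos + x: g < -2 -> store(tab, pos, 2*pos + x)[g] >= 9
Before x := 3*g - 3: g < -2 -> store(tab, pos, 3*g + 2*pos - 3)[g] >= 9
Answer: WP = g < -2 -> store(tab, pos, 3*g + 2*pos - 3)[g] >= 9


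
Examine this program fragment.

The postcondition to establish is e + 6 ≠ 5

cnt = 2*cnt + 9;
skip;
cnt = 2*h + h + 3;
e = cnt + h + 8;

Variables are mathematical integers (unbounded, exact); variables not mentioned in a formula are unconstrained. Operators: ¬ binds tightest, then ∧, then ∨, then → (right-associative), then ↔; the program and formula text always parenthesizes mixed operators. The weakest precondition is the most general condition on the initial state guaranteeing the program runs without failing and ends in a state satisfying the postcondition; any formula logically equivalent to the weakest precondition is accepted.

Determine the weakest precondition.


Working backward. After the program, the postcondition e + 6 ≠ 5 must hold; in canonical form it is e ≠ -1.
Before e := cnt + h + 8: cnt + h ≠ -9
Before cnt := 2*h + h + 3: 4*h ≠ -12
Before skip: 4*h ≠ -12
Before cnt := 2*cnt + 9: 4*h ≠ -12
Answer: WP = 4*h ≠ -12


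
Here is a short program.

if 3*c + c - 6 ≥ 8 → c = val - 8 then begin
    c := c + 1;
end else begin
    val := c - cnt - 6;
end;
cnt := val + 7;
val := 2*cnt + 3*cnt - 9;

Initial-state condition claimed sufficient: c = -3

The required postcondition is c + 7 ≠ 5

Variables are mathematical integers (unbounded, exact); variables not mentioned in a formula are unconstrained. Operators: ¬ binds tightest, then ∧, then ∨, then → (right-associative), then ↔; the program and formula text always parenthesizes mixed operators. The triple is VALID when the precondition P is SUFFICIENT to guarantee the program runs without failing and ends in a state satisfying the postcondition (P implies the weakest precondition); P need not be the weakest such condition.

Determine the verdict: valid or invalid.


Working backward. After the program, the postcondition c + 7 ≠ 5 must hold; in canonical form it is c ≠ -2.
Before val := 2*cnt + 3*cnt - 9: c ≠ -2
Before cnt := val + 7: c ≠ -2
Then branch requires c ≠ -3; else branch requires c ≠ -2.
Before the if: ((4*c ≥ 14 → c = val - 8) → c ≠ -3) ∧ ((¬(4*c ≥ 14 → c = val - 8)) → c ≠ -2)
The weakest precondition is ((4*c ≥ 14 → c = val - 8) → c ≠ -3) ∧ ((¬(4*c ≥ 14 → c = val - 8)) → c ≠ -2).
Check whether c = -3 implies it.
Countermodel: at the initial state c = -3, val = 0, the precondition holds but the weakest precondition fails.
Answer: invalid


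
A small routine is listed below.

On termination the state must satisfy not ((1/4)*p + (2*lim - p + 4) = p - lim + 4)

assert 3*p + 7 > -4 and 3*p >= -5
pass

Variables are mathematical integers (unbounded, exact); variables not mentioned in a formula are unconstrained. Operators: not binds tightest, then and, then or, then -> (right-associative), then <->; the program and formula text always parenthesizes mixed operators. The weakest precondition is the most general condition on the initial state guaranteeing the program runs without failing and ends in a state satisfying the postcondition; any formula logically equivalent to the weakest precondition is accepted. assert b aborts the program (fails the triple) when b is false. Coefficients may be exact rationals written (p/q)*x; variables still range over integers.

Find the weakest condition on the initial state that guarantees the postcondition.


Working backward. After the program, the postcondition not ((1/4)*p + (2*lim - p + 4) = p - lim + 4) must hold; in canonical form it is not (3*lim = (7/4)*p).
Before skip: not (3*lim = (7/4)*p)
Before assert 3*p + 7 > -4 and 3*p >= -5: 3*p > -11 and 3*p >= -5 and (not (3*lim = (7/4)*p))
Answer: WP = 3*p > -11 and 3*p >= -5 and (not (3*lim = (7/4)*p))


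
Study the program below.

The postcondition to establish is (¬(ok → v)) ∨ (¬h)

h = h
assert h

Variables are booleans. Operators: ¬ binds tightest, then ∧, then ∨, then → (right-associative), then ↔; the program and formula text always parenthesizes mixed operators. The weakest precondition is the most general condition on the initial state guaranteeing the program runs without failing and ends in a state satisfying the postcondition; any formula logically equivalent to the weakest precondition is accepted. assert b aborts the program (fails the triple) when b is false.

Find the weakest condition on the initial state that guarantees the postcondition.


Working backward. After the program, (¬(ok → v)) ∨ (¬h) must hold.
Before assert h: h ∧ ((¬(ok → v)) ∨ (¬h))
Before h := h: h ∧ ((¬(ok → v)) ∨ (¬h))
Answer: WP = h ∧ ((¬(ok → v)) ∨ (¬h))


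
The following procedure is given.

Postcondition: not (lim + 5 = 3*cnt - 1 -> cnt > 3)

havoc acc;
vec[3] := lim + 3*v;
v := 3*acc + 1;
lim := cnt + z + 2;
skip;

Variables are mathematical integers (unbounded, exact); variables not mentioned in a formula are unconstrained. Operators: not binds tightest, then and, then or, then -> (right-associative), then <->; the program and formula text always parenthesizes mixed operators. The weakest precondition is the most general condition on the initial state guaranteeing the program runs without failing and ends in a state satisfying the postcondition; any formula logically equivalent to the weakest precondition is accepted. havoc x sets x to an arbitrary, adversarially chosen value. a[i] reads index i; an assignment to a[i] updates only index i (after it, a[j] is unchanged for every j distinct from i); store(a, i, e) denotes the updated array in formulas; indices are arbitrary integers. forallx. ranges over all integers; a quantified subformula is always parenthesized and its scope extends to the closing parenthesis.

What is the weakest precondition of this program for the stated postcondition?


Working backward. After the program, the postcondition not (lim + 5 = 3*cnt - 1 -> cnt > 3) must hold; in canonical form it is not (lim = 3*cnt - 6 -> cnt > 3).
Before skip: not (lim = 3*cnt - 6 -> cnt > 3)
Before lim := cnt + z + 2: not (z = 2*cnt - 8 -> cnt > 3)
Before v := 3*acc + 1: not (z = 2*cnt - 8 -> cnt > 3)
Before vec[3] := lim + 3*v: not (z = 2*cnt - 8 -> cnt > 3)
Before havoc acc: not (z = 2*cnt - 8 -> cnt > 3)
Answer: WP = not (z = 2*cnt - 8 -> cnt > 3)


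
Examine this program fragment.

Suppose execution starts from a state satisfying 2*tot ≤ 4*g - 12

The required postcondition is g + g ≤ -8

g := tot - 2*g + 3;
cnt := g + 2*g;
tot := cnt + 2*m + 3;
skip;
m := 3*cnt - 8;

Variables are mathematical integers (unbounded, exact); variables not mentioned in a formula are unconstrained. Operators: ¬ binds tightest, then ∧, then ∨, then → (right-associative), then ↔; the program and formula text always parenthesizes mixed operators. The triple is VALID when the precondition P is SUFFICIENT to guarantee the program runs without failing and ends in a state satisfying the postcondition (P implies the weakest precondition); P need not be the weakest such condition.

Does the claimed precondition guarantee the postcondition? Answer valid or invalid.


Working backward. After the program, the postcondition g + g ≤ -8 must hold; in canonical form it is 2*g ≤ -8.
Before m := 3*cnt - 8: 2*g ≤ -8
Before skip: 2*g ≤ -8
Before tot := cnt + 2*m + 3: 2*g ≤ -8
Before cnt := g + 2*g: 2*g ≤ -8
Before g := tot - 2*g + 3: 2*tot ≤ 4*g - 14
The weakest precondition is 2*tot ≤ 4*g - 14.
Check whether 2*tot ≤ 4*g - 12 implies it.
Countermodel: at the initial state g = 3, tot = 0, the precondition holds but the weakest precondition fails.
Answer: invalid


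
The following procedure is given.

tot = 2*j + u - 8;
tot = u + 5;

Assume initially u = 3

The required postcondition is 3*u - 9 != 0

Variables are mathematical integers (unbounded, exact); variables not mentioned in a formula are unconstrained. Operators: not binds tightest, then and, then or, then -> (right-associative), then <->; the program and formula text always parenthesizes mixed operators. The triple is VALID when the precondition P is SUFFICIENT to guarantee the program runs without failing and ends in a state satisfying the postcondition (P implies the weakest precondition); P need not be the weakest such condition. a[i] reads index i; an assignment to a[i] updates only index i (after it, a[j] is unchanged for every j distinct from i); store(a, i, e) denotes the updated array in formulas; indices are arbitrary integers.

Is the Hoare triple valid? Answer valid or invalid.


Working backward. After the program, the postcondition 3*u - 9 != 0 must hold; in canonical form it is 3*u != 9.
Before tot := u + 5: 3*u != 9
Before tot := 2*j + u - 8: 3*u != 9
The weakest precondition is 3*u != 9.
Check whether u = 3 implies it.
Countermodel: at the initial state u = 3, the precondition holds but the weakest precondition fails.
Answer: invalid
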